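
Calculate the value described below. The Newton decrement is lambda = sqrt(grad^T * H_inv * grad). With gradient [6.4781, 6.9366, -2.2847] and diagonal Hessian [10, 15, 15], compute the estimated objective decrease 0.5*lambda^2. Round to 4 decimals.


Step 1: H is diagonal, so H^(-1) * g = [0.6478, 0.4624, -0.1523].
Step 2: g^T H^(-1) g = sum_i g_i^2 / H_ii
  = (6.4781)^2/10 + (6.9366)^2/15 + (-2.2847)^2/15
  = 4.1966 + 3.2078 + 0.348 = 7.7523
Step 3: Objective decrease = 0.5 * g^T H^(-1) g = 3.8762


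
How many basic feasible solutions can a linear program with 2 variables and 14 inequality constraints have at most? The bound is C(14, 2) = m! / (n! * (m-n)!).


Each vertex corresponds to some choice of n active constraints out of m, so the number of vertices is at most C(m, n) = m! / (n!(m-n)!).
m = 14, n = 2
Numerator: 14 * 13
Denominator: 2! = 2
C(14, 2) = 91


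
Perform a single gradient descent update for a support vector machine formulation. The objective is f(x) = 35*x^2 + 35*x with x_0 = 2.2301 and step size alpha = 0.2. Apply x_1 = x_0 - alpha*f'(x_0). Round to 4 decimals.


We compute the gradient at x_0 and apply the update.
f'(x) = 70*x + 35
f'(2.2301) = 70*2.2301 + 35 = 191.107
x_1 = 2.2301 - 0.2*191.107 = -35.9913


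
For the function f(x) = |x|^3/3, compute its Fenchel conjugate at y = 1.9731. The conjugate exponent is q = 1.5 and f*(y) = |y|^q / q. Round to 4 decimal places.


The conjugate exponent q satisfies 1/p + 1/q = 1.
p = 3, so q = 3/(3 - 1) = 1.5
|y|^q = 1.9731^1.5 = 2.7716
f*(1.9731) = 2.7716 / 1.5 = 1.8477


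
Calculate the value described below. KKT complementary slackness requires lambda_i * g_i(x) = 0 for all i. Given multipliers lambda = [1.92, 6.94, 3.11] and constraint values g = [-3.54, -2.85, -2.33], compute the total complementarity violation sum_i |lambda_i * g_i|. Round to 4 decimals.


KKT complementary slackness check:
lambda_1 * g_1 = 1.92 * -3.54 = -6.7968
lambda_2 * g_2 = 6.94 * -2.85 = -19.779
lambda_3 * g_3 = 3.11 * -2.33 = -7.2463
Total violation = 6.7968 + 19.779 + 7.2463 = 33.8221


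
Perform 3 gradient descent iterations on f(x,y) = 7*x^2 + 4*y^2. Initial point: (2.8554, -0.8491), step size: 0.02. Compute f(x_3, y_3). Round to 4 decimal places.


Gradient descent on f(x,y) = 7*x^2 + 4*y^2.
Starting point: (2.8554, -0.8491), alpha = 0.02
Step 1: grad_x = 2*7*2.8554 = 39.9756, grad_y = 2*4*-0.8491 = -6.7928
  x_1 = 2.8554 - 0.02*39.9756 = 2.0559
  y_1 = -0.8491 - 0.02*-6.7928 = -0.7132
Step 2: grad_x = 2*7*2.0559 = 28.7824, grad_y = 2*4*-0.7132 = -5.706
  x_2 = 2.0559 - 0.02*28.7824 = 1.4802
  y_2 = -0.7132 - 0.02*-5.706 = -0.5991
Step 3: grad_x = 2*7*1.4802 = 20.7234, grad_y = 2*4*-0.5991 = -4.793
  x_3 = 1.4802 - 0.02*20.7234 = 1.0658
  y_3 = -0.5991 - 0.02*-4.793 = -0.5033
f(1.0658, -0.5033) = 7*1.0658^2 + 4*(-0.5033)^2 = 8.9642


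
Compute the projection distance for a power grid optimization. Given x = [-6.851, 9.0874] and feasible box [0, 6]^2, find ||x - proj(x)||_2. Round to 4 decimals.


Project each component onto [0, 6].
clip(-6.851) = 0.0, clip(9.0874) = 6.0
Projection = [0.0, 6.0]
Squared diffs: [46.9362, 9.532]
Distance = sqrt(56.4682) = 7.5145


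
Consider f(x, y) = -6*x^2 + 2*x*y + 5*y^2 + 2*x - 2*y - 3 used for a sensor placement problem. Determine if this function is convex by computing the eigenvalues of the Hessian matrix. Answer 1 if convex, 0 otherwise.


The Hessian of f(x,y) = -6*x^2 + 2*x*y + 5*y^2 + 2*x - 2*y - 3 is:
H = [[-12, 2], [2, 10]]
Trace = -12 + 10 = -2
Determinant = -12*10 - (2)^2 = -124
Discriminant = (-2)^2 - 4*-124 = 500.0
Eigenvalues: lambda_1 = -12.1803, lambda_2 = 10.1803
The function is not convex.

0


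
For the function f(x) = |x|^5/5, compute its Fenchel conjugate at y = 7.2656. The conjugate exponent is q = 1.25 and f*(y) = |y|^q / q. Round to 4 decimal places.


The conjugate exponent q satisfies 1/p + 1/q = 1.
p = 5, so q = 5/(5 - 1) = 1.25
|y|^q = 7.2656^1.25 = 11.9286
f*(7.2656) = 11.9286 / 1.25 = 9.5429


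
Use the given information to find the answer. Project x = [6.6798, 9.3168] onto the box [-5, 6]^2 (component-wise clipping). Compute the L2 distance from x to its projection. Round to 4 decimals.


Project each component onto [-5, 6].
clip(6.6798) = 6.0, clip(9.3168) = 6.0
Projection = [6.0, 6.0]
Squared diffs: [0.4621, 11.0012]
Distance = sqrt(11.4633) = 3.3857


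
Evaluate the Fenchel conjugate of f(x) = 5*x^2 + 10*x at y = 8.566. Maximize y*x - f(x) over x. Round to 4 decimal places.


f*(y) = sup_x {y*x - a*x^2 - b*x} = sup_x {(y-b)*x - a*x^2}
FOC: (y - b) - 2a*x = 0 => x* = (y - b)/(2a)
x* = (8.566 - 10)/(2*5) = -0.1434
f*(8.566) = (y-b)^2/(4a) = (8.566 - 10)^2/(4*5)
= 2.0564/20 = 0.1028


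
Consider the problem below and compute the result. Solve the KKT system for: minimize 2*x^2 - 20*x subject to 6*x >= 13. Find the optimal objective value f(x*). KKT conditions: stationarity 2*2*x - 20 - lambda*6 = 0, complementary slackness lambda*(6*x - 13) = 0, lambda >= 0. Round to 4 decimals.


Step 1: Try lambda = 0 (constraint inactive).
Stationarity: 2*2*x - 20 = 0
x* = 20/(2*2) = 5.0
Check constraint: 6*5.0 = 30.0 >= 13 -- satisfied.
Step 2: Compute optimal value.
f(x*) = 2*5.0^2 - 20*5.0 = -50.0


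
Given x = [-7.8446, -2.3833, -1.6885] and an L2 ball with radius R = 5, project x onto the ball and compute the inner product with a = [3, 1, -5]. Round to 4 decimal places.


Step 1: Compute ||x|| (intermediates to 6 decimals).
||x|| = sqrt((-7.8446)^2 + (-2.3833)^2 + (-1.6885)^2) = 8.370717
Step 2: Project.
Since ||x|| > R, scale = R/||x|| = 5/8.370717 = 0.59732, proj(x) = scale * x
proj(x) = [-4.685736, -1.423593, -1.008575]
Step 3: Dot product.
a^T * proj(x) = 3*(-4.685736) + 1*(-1.423593) - 5*(-1.008575) = -10.4379


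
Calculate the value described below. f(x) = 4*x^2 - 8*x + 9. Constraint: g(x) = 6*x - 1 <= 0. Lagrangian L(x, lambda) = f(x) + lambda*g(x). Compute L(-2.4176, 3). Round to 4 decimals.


Step 1: Evaluate f(x).
f(-2.4176) = 4*(-2.4176)^2 - 8*(-2.4176) + 9 = 51.72
Step 2: Evaluate g(x).
g(-2.4176) = 6*-2.4176 - 1 = -15.5056
Step 3: Compute Lagrangian.
L = 51.72 + 3*-15.5056 = 5.2032


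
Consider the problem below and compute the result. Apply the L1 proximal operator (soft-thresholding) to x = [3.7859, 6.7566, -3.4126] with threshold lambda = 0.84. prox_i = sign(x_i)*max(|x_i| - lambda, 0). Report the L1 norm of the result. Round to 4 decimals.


Soft-thresholding with lambda = 0.84:
prox(3.7859) = sign(3.7859)*max(|3.7859| - 0.84, 0) = 2.9459
prox(6.7566) = sign(6.7566)*max(|6.7566| - 0.84, 0) = 5.9166
prox(-3.4126) = sign(-3.4126)*max(|-3.4126| - 0.84, 0) = -2.5726
prox(x) = [2.9459, 5.9166, -2.5726]
||prox(x)||_1 = 2.9459 + 5.9166 + 2.5726 = 11.4351


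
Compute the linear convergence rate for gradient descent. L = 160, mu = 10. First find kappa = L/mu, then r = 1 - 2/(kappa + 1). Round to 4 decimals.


Step 1: Compute the condition number.
kappa = L/mu = 160/10 = 16.0
Step 2: Compute the convergence rate.
r = 1 - 2/(kappa + 1) = 1 - 2*mu/(L + mu) = (L - mu)/(L + mu) = 150/170 = 0.8824


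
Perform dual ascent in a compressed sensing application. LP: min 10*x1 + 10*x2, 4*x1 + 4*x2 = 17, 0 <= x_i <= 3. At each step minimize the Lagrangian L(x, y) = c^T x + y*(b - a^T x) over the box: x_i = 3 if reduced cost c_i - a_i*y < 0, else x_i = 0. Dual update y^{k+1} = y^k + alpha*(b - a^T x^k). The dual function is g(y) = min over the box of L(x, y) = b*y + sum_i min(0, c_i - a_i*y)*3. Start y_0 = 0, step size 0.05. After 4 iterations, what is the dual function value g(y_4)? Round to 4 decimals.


Dual ascent for LP: min 10*x1 + 10*x2, 4*x1 + 4*x2 = 17, 0 <= x_i <= 3
Step 1: y^k = 0.0, reduced costs: (10.0, 10.0)
  x^k = (0.0, 0.0), subgradient = b - a^T x = 17.0
  y^{k+1} = 0.0 + 0.05*17.0 = 0.85
Step 2: y^k = 0.85, reduced costs: (6.6, 6.6)
  x^k = (0.0, 0.0), subgradient = b - a^T x = 17.0
  y^{k+1} = 0.85 + 0.05*17.0 = 1.7
Step 3: y^k = 1.7, reduced costs: (3.2, 3.2)
  x^k = (0.0, 0.0), subgradient = b - a^T x = 17.0
  y^{k+1} = 1.7 + 0.05*17.0 = 2.55
Step 4: y^k = 2.55, reduced costs: (-0.2, -0.2)
  x^k = (3.0, 3.0), subgradient = b - a^T x = -7.0
  y^{k+1} = 2.55 + 0.05*-7.0 = 2.2
Dual objective at y_4 = 2.2: reduced costs (1.2, 1.2), box minimizer x = (0.0, 0.0)
g(y_4) = b*y + (c1 - a1*y)*x1 + (c2 - a2*y)*x2 = 17*2.2 + 1.2*0.0 + 1.2*0.0 = 37.4 + 0.0 + 0.0 = 37.4


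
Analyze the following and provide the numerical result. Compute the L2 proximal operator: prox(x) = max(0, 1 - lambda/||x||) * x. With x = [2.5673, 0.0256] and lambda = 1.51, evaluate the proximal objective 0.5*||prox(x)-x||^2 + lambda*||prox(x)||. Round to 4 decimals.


Step 1: Compute ||x||.
||x|| = 2.5674
Step 2: Compute scaling factor.
scale = max(0, 1 - 1.51/2.5674) = 0.4119
Step 3: prox(x) = [1.0574, 0.0105]
||prox(x)|| = 1.0574
Step 4: Proximal objective.
0.5*||prox-x||^2 = 1.1401
lambda*||prox|| = 1.5967
Total = 2.7368


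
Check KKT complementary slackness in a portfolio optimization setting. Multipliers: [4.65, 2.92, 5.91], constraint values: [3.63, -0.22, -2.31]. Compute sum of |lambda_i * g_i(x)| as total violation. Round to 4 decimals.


KKT complementary slackness check:
lambda_1 * g_1 = 4.65 * 3.63 = 16.8795
lambda_2 * g_2 = 2.92 * -0.22 = -0.6424
lambda_3 * g_3 = 5.91 * -2.31 = -13.6521
Total violation = 16.8795 + 0.6424 + 13.6521 = 31.174


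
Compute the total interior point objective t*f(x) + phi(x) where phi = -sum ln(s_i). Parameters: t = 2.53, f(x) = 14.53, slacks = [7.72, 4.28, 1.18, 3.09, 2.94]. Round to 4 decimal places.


Step 1: Compute log-barrier.
ln values: [2.0438, 1.454, 0.1655, 1.1282, 1.0784]
phi = -(2.0438 + 1.454 + 0.1655 + 1.1282 + 1.0784) = -5.8699
Step 2: Compute augmented objective.
t*f(x) = 2.53*14.53 = 36.7609
Total = 36.7609 - 5.8699 = 30.891


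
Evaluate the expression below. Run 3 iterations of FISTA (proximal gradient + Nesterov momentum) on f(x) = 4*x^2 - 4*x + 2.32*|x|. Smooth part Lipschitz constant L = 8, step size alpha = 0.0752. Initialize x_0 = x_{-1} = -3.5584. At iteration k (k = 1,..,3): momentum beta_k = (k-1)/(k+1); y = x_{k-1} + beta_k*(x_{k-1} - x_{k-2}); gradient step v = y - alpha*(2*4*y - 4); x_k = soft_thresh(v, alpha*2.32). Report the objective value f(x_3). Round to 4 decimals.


FISTA on f(x) = 4*x^2 - 4*x + 2.32*|x|
L = 8, alpha = 0.0752
Iteration 1: beta = 0.0, y = -3.5584 + 0.0*(-3.5584 + 3.5584) = -3.5584
  grad(y) = -32.4672, v = y - alpha*grad = -1.1169
  prox(v) = soft_thresh(-1.1169, 0.1745) = -0.9424
Iteration 2: beta = 0.3333, y = -0.9424 + 0.3333*(-0.9424 + 3.5584) = -0.0704
  grad(y) = -4.5632, v = y - alpha*grad = 0.2728
  prox(v) = soft_thresh(0.2728, 0.1745) = 0.0983
Iteration 3: beta = 0.5, y = 0.0983 + 0.5*(0.0983 + 0.9424) = 0.6186
  grad(y) = 0.9491, v = y - alpha*grad = 0.5473
  prox(v) = soft_thresh(0.5473, 0.1745) = 0.3728
f(x_3) = 4*0.3728^2 - 4*0.3728 + 2.32*|0.3728| = -0.0704


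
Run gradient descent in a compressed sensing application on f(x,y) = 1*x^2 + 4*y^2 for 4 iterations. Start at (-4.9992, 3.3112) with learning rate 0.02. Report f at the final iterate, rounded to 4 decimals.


Gradient descent on f(x,y) = 1*x^2 + 4*y^2.
Starting point: (-4.9992, 3.3112), alpha = 0.02
Step 1: grad_x = 2*1*-4.9992 = -9.9984, grad_y = 2*4*3.3112 = 26.4896
  x_1 = -4.9992 - 0.02*-9.9984 = -4.7992
  y_1 = 3.3112 - 0.02*26.4896 = 2.7814
Step 2: grad_x = 2*1*-4.7992 = -9.5985, grad_y = 2*4*2.7814 = 22.2513
  x_2 = -4.7992 - 0.02*-9.5985 = -4.6073
  y_2 = 2.7814 - 0.02*22.2513 = 2.3364
Step 3: grad_x = 2*1*-4.6073 = -9.2145, grad_y = 2*4*2.3364 = 18.6911
  x_3 = -4.6073 - 0.02*-9.2145 = -4.423
  y_3 = 2.3364 - 0.02*18.6911 = 1.9626
Step 4: grad_x = 2*1*-4.423 = -8.8459, grad_y = 2*4*1.9626 = 15.7005
  x_4 = -4.423 - 0.02*-8.8459 = -4.2461
  y_4 = 1.9626 - 0.02*15.7005 = 1.6486
f(-4.2461, 1.6486) = 1*(-4.2461)^2 + 4*1.6486^2 = 28.8999


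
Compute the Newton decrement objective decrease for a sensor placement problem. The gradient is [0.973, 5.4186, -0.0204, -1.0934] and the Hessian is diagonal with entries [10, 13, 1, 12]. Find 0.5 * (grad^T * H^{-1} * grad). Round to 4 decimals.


Step 1: H is diagonal, so H^(-1) * g = [0.0973, 0.4168, -0.0204, -0.0911].
Step 2: g^T H^(-1) g = sum_i g_i^2 / H_ii
  = (0.973)^2/10 + (5.4186)^2/13 + (-0.0204)^2/1 + (-1.0934)^2/12
  = 0.0947 + 2.2586 + 0.0004 + 0.0996 = 2.4533
Step 3: Objective decrease = 0.5 * g^T H^(-1) g = 1.2266


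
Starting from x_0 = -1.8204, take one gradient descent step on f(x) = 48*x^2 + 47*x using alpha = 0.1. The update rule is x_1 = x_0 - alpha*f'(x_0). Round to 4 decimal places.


We compute the gradient at x_0 and apply the update.
f'(x) = 96*x + 47
f'(-1.8204) = 96*-1.8204 + 47 = -127.7584
x_1 = -1.8204 - 0.1*-127.7584 = 10.9554


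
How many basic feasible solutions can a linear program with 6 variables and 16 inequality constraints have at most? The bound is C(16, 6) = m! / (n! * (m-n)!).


Each vertex corresponds to some choice of n active constraints out of m, so the number of vertices is at most C(m, n) = m! / (n!(m-n)!).
m = 16, n = 6
Numerator: 16 * 15 * 14 * 13 * 12 * 11
Denominator: 6! = 720
C(16, 6) = 8008


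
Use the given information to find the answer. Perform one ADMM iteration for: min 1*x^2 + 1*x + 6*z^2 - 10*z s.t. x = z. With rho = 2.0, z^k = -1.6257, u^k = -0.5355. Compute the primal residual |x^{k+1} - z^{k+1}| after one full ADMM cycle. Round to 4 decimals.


ADMM iteration with rho = 2.0, z^k = -1.6257, u^k = -0.5355
Step 1: x-update.
Minimize 1*x^2 + 1*x + (2.0/2)*(x + 1.6257 - 0.5355)^2
FOC: (2*1 + 2.0)*x = -1 + 2.0*(-1.6257 + 0.5355)
x^{k+1} = -0.7951
Step 2: z-update.
Minimize 6*z^2 - 10*z + (2.0/2)*(-0.7951 - z - 0.5355)^2
FOC: (2*6 + 2.0)*z = 10 + 2.0*(-0.7951 - 0.5355)
z^{k+1} = 0.5242
Step 3: u-update.
u^{k+1} = -0.5355 - 0.7951 - 0.5242 = -1.8548
Step 4: Primal residual = |-0.7951 - 0.5242| = 1.3193


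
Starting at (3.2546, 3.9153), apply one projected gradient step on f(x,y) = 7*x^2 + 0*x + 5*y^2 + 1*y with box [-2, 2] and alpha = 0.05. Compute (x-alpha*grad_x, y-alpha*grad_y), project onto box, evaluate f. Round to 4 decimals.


Step 1: Compute gradient at (3.2546, 3.9153).
grad_x = 2*7*3.2546 + 0 = 45.5644
grad_y = 2*5*3.9153 + 1 = 40.153
Step 2: Gradient step.
x_raw = 3.2546 - 0.05*45.5644 = 0.9764
y_raw = 3.9153 - 0.05*40.153 = 1.9077
Step 3: Project onto [-2, 2].
x_proj = clip(0.9764) = 0.9764
y_proj = clip(1.9077) = 1.9077
Step 4: Evaluate f.
f(0.9764, 1.9077) = 26.7765


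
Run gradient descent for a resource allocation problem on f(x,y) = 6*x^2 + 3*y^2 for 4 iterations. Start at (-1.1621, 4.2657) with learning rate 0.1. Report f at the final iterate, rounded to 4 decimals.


Gradient descent on f(x,y) = 6*x^2 + 3*y^2.
Starting point: (-1.1621, 4.2657), alpha = 0.1
Step 1: grad_x = 2*6*-1.1621 = -13.9452, grad_y = 2*3*4.2657 = 25.5942
  x_1 = -1.1621 - 0.1*-13.9452 = 0.2324
  y_1 = 4.2657 - 0.1*25.5942 = 1.7063
Step 2: grad_x = 2*6*0.2324 = 2.789, grad_y = 2*3*1.7063 = 10.2377
  x_2 = 0.2324 - 0.1*2.789 = -0.0465
  y_2 = 1.7063 - 0.1*10.2377 = 0.6825
Step 3: grad_x = 2*6*-0.0465 = -0.5578, grad_y = 2*3*0.6825 = 4.0951
  x_3 = -0.0465 - 0.1*-0.5578 = 0.0093
  y_3 = 0.6825 - 0.1*4.0951 = 0.273
Step 4: grad_x = 2*6*0.0093 = 0.1116, grad_y = 2*3*0.273 = 1.638
  x_4 = 0.0093 - 0.1*0.1116 = -0.0019
  y_4 = 0.273 - 0.1*1.638 = 0.1092
f(-0.0019, 0.1092) = 6*(-0.0019)^2 + 3*0.1092^2 = 0.0358


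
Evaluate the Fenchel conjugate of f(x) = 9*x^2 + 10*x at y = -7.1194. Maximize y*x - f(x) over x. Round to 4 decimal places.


f*(y) = sup_x {y*x - a*x^2 - b*x} = sup_x {(y-b)*x - a*x^2}
FOC: (y - b) - 2a*x = 0 => x* = (y - b)/(2a)
x* = (-7.1194 - 10)/(2*9) = -0.9511
f*(-7.1194) = (y-b)^2/(4a) = (-7.1194 - 10)^2/(4*9)
= 293.0739/36 = 8.1409


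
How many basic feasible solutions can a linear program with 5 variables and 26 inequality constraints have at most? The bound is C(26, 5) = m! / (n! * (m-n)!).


Each vertex corresponds to some choice of n active constraints out of m, so the number of vertices is at most C(m, n) = m! / (n!(m-n)!).
m = 26, n = 5
Numerator: 26 * 25 * 24 * 23 * 22
Denominator: 5! = 120
C(26, 5) = 65780


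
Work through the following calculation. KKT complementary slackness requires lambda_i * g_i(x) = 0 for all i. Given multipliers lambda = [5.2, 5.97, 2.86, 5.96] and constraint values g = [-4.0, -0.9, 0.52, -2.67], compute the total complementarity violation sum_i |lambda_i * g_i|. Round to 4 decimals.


KKT complementary slackness check:
lambda_1 * g_1 = 5.2 * -4.0 = -20.8
lambda_2 * g_2 = 5.97 * -0.9 = -5.373
lambda_3 * g_3 = 2.86 * 0.52 = 1.4872
lambda_4 * g_4 = 5.96 * -2.67 = -15.9132
Total violation = 20.8 + 5.373 + 1.4872 + 15.9132 = 43.5734


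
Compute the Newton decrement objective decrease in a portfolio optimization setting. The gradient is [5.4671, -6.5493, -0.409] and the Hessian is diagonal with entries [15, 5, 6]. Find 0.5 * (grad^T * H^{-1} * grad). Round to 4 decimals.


Step 1: H is diagonal, so H^(-1) * g = [0.3645, -1.3099, -0.0682].
Step 2: g^T H^(-1) g = sum_i g_i^2 / H_ii
  = (5.4671)^2/15 + (-6.5493)^2/5 + (-0.409)^2/6
  = 1.9926 + 8.5787 + 0.0279 = 10.5992
Step 3: Objective decrease = 0.5 * g^T H^(-1) g = 5.2996


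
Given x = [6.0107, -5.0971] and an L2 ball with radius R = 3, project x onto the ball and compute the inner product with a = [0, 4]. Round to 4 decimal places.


Step 1: Compute ||x|| (intermediates to 6 decimals).
||x|| = sqrt(6.0107^2 + (-5.0971)^2) = 7.880923
Step 2: Project.
Since ||x|| > R, scale = R/||x|| = 3/7.880923 = 0.380666, proj(x) = scale * x
proj(x) = [2.288069, -1.940293]
Step 3: Dot product.
a^T * proj(x) = 0*2.288069 + 4*(-1.940293) = -7.7612


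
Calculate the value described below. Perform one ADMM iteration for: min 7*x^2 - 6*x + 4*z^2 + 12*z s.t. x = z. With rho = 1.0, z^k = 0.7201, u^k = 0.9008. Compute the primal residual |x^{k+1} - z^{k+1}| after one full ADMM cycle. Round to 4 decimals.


ADMM iteration with rho = 1.0, z^k = 0.7201, u^k = 0.9008
Step 1: x-update.
Minimize 7*x^2 - 6*x + (1.0/2)*(x - 0.7201 + 0.9008)^2
FOC: (2*7 + 1.0)*x = 6 + 1.0*(0.7201 - 0.9008)
x^{k+1} = 0.388
Step 2: z-update.
Minimize 4*z^2 + 12*z + (1.0/2)*(0.388 - z + 0.9008)^2
FOC: (2*4 + 1.0)*z = -12 + 1.0*(0.388 + 0.9008)
z^{k+1} = -1.1901
Step 3: u-update.
u^{k+1} = 0.9008 + 0.388 + 1.1901 = 2.4789
Step 4: Primal residual = |0.388 + 1.1901| = 1.5781


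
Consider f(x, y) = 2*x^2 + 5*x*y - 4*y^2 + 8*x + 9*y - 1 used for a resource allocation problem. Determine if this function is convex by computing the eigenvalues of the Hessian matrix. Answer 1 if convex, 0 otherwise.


The Hessian of f(x,y) = 2*x^2 + 5*x*y - 4*y^2 + 8*x + 9*y - 1 is:
H = [[4, 5], [5, -8]]
Trace = 4 - 8 = -4
Determinant = 4*-8 - (5)^2 = -57
Discriminant = (-4)^2 - 4*-57 = 244.0
Eigenvalues: lambda_1 = -9.8102, lambda_2 = 5.8102
The function is not convex.

0


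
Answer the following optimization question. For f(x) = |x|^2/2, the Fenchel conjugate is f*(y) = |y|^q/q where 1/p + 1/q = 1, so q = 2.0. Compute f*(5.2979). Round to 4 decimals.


The conjugate exponent q satisfies 1/p + 1/q = 1.
p = 2, so q = 2/(2 - 1) = 2.0
|y|^q = 5.2979^2.0 = 28.0677
f*(5.2979) = 28.0677 / 2.0 = 14.0339


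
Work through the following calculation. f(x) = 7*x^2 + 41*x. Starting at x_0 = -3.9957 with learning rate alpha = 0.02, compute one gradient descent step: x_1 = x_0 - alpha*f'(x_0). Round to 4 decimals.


We compute the gradient at x_0 and apply the update.
f'(x) = 14*x + 41
f'(-3.9957) = 14*-3.9957 + 41 = -14.9398
x_1 = -3.9957 - 0.02*-14.9398 = -3.6969


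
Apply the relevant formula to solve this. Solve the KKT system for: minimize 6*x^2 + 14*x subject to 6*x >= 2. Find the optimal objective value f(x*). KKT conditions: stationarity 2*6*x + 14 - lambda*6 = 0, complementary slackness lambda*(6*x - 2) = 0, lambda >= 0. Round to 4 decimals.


Step 1: Try lambda = 0 (constraint inactive).
x_unc = -14/(2*6) = -1.1667
Check: 6*-1.1667 = -7.0002 < 2 -- violated!
Step 2: Constraint must be active: 6*x = 2
x* = 2/6 = 1/3 = 0.3333 (rounded; the exact value 1/3 is used below)
lambda = (2*6*(1/3) + 14)/6 = 3.0
Step 3: Compute optimal value.
f(x*) = 6*(1/3)^2 + 14*(1/3) = 5.3333


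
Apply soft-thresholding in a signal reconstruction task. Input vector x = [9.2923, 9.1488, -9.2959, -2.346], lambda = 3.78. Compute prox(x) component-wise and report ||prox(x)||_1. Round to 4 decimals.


Soft-thresholding with lambda = 3.78:
prox(9.2923) = sign(9.2923)*max(|9.2923| - 3.78, 0) = 5.5123
prox(9.1488) = sign(9.1488)*max(|9.1488| - 3.78, 0) = 5.3688
prox(-9.2959) = sign(-9.2959)*max(|-9.2959| - 3.78, 0) = -5.5159
prox(-2.346) = sign(-2.346)*max(|-2.346| - 3.78, 0) = 0.0
prox(x) = [5.5123, 5.3688, -5.5159, 0.0]
||prox(x)||_1 = 5.5123 + 5.3688 + 5.5159 + 0.0 = 16.397


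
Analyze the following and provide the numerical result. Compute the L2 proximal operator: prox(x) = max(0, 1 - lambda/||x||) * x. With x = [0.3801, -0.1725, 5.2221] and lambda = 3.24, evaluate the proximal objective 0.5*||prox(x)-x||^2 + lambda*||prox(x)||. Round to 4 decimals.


Step 1: Compute ||x||.
||x|| = 5.2388
Step 2: Compute scaling factor.
scale = max(0, 1 - 3.24/5.2388) = 0.3815
Step 3: prox(x) = [0.145, -0.0658, 1.9924]
||prox(x)|| = 1.9988
Step 4: Proximal objective.
0.5*||prox-x||^2 = 5.2488
lambda*||prox|| = 6.4761
Total = 11.7248


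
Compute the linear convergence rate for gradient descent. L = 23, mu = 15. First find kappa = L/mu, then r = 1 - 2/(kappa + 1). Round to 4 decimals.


Step 1: Compute the condition number.
kappa = L/mu = 23/15 = 1.5333
Step 2: Compute the convergence rate.
r = 1 - 2/(kappa + 1) = 1 - 2*mu/(L + mu) = (L - mu)/(L + mu) = 8/38 = 0.2105


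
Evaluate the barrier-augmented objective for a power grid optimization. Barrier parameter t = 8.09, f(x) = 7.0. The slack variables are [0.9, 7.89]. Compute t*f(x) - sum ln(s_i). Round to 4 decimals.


Step 1: Compute log-barrier.
ln values: [-0.1054, 2.0656]
phi = -(-0.1054 + 2.0656) = -1.9602
Step 2: Compute augmented objective.
t*f(x) = 8.09*7.0 = 56.63
Total = 56.63 - 1.9602 = 54.6698


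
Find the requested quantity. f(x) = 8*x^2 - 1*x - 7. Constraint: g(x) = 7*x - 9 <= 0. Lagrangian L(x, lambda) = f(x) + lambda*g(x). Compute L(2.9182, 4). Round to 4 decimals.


Step 1: Evaluate f(x).
f(2.9182) = 8*2.9182^2 - 1*2.9182 - 7 = 58.2089
Step 2: Evaluate g(x).
g(2.9182) = 7*2.9182 - 9 = 11.4274
Step 3: Compute Lagrangian.
L = 58.2089 + 4*11.4274 = 103.9185


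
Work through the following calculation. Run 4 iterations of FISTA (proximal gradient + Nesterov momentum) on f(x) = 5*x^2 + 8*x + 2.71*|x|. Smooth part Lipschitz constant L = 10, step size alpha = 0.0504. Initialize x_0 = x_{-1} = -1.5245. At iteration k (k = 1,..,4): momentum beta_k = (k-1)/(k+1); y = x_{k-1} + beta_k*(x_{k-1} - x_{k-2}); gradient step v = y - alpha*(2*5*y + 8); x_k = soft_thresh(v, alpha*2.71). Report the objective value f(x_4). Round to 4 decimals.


FISTA on f(x) = 5*x^2 + 8*x + 2.71*|x|
L = 10, alpha = 0.0504
Iteration 1: beta = 0.0, y = -1.5245 + 0.0*(-1.5245 + 1.5245) = -1.5245
  grad(y) = -7.245, v = y - alpha*grad = -1.1594
  prox(v) = soft_thresh(-1.1594, 0.1366) = -1.0228
Iteration 2: beta = 0.3333, y = -1.0228 + 0.3333*(-1.0228 + 1.5245) = -0.8555
  grad(y) = -0.5552, v = y - alpha*grad = -0.8275
  prox(v) = soft_thresh(-0.8275, 0.1366) = -0.691
Iteration 3: beta = 0.5, y = -0.691 + 0.5*(-0.691 + 1.0228) = -0.525
  grad(y) = 2.7495, v = y - alpha*grad = -0.6636
  prox(v) = soft_thresh(-0.6636, 0.1366) = -0.527
Iteration 4: beta = 0.6, y = -0.527 + 0.6*(-0.527 + 0.691) = -0.4287
  grad(y) = 3.7131, v = y - alpha*grad = -0.6158
  prox(v) = soft_thresh(-0.6158, 0.1366) = -0.4792
f(x_4) = 5*(-0.4792)^2 + 8*(-0.4792) + 2.71*|-0.4792| = -1.3868


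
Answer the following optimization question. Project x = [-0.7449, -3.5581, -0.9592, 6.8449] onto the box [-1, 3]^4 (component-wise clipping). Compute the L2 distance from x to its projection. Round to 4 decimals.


Project each component onto [-1, 3].
clip(-0.7449) = -0.7449, clip(-3.5581) = -1.0, clip(-0.9592) = -0.9592, clip(6.8449) = 3.0
Projection = [-0.7449, -1.0, -0.9592, 3.0]
Squared diffs: [0.0, 6.5439, 0.0, 14.7833]
Distance = sqrt(21.3272) = 4.6181


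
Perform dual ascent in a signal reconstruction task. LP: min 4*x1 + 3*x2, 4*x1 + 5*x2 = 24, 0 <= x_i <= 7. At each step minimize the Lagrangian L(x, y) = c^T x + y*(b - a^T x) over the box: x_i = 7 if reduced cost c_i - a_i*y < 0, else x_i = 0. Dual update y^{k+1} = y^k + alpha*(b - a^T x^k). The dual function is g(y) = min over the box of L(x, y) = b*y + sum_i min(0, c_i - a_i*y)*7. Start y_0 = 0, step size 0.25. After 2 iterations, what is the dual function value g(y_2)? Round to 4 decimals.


Dual ascent for LP: min 4*x1 + 3*x2, 4*x1 + 5*x2 = 24, 0 <= x_i <= 7
Step 1: y^k = 0.0, reduced costs: (4.0, 3.0)
  x^k = (0.0, 0.0), subgradient = b - a^T x = 24.0
  y^{k+1} = 0.0 + 0.25*24.0 = 6.0
Step 2: y^k = 6.0, reduced costs: (-20.0, -27.0)
  x^k = (7.0, 7.0), subgradient = b - a^T x = -39.0
  y^{k+1} = 6.0 + 0.25*-39.0 = -3.75
Dual objective at y_2 = -3.75: reduced costs (19.0, 21.75), box minimizer x = (0.0, 0.0)
g(y_2) = b*y + (c1 - a1*y)*x1 + (c2 - a2*y)*x2 = 24*(-3.75) + 19.0*0.0 + 21.75*0.0 = -90.0 + 0.0 + 0.0 = -90.0


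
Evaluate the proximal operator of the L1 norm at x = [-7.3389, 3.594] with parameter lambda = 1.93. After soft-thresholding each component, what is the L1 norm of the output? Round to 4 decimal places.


Soft-thresholding with lambda = 1.93:
prox(-7.3389) = sign(-7.3389)*max(|-7.3389| - 1.93, 0) = -5.4089
prox(3.594) = sign(3.594)*max(|3.594| - 1.93, 0) = 1.664
prox(x) = [-5.4089, 1.664]
||prox(x)||_1 = 5.4089 + 1.664 = 7.0729


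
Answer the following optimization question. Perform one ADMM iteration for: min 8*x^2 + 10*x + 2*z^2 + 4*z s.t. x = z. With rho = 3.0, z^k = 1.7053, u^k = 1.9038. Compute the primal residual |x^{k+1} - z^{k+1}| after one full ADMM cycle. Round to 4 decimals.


ADMM iteration with rho = 3.0, z^k = 1.7053, u^k = 1.9038
Step 1: x-update.
Minimize 8*x^2 + 10*x + (3.0/2)*(x - 1.7053 + 1.9038)^2
FOC: (2*8 + 3.0)*x = -10 + 3.0*(1.7053 - 1.9038)
x^{k+1} = -0.5577
Step 2: z-update.
Minimize 2*z^2 + 4*z + (3.0/2)*(-0.5577 - z + 1.9038)^2
FOC: (2*2 + 3.0)*z = -4 + 3.0*(-0.5577 + 1.9038)
z^{k+1} = 0.0055
Step 3: u-update.
u^{k+1} = 1.9038 - 0.5577 - 0.0055 = 1.3407
Step 4: Primal residual = |-0.5577 - 0.0055| = 0.5631


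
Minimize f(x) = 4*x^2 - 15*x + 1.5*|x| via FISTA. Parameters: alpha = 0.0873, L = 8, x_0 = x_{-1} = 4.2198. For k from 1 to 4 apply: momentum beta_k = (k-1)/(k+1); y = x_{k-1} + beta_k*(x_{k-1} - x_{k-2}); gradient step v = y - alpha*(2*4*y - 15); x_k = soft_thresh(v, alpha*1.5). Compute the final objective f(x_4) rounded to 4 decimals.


FISTA on f(x) = 4*x^2 - 15*x + 1.5*|x|
L = 8, alpha = 0.0873
Iteration 1: beta = 0.0, y = 4.2198 + 0.0*(4.2198 - 4.2198) = 4.2198
  grad(y) = 18.7584, v = y - alpha*grad = 2.5822
  prox(v) = soft_thresh(2.5822, 0.131) = 2.4512
Iteration 2: beta = 0.3333, y = 2.4512 + 0.3333*(2.4512 - 4.2198) = 1.8617
  grad(y) = -0.1062, v = y - alpha*grad = 1.871
  prox(v) = soft_thresh(1.871, 0.131) = 1.74
Iteration 3: beta = 0.5, y = 1.74 + 0.5*(1.74 - 2.4512) = 1.3844
  grad(y) = -3.9244, v = y - alpha*grad = 1.727
  prox(v) = soft_thresh(1.727, 0.131) = 1.5961
Iteration 4: beta = 0.6, y = 1.5961 + 0.6*(1.5961 - 1.74) = 1.5097
  grad(y) = -2.9221, v = y - alpha*grad = 1.7648
  prox(v) = soft_thresh(1.7648, 0.131) = 1.6339
f(x_4) = 4*1.6339^2 - 15*1.6339 + 1.5*|1.6339| = -11.3791


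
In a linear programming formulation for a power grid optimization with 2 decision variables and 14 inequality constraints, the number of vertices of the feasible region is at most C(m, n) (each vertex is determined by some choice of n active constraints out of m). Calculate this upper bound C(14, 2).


Each vertex corresponds to some choice of n active constraints out of m, so the number of vertices is at most C(m, n) = m! / (n!(m-n)!).
m = 14, n = 2
Numerator: 14 * 13
Denominator: 2! = 2
C(14, 2) = 91


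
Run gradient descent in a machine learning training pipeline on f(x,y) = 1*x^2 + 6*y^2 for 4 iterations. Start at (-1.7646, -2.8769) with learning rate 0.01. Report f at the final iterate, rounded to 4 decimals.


Gradient descent on f(x,y) = 1*x^2 + 6*y^2.
Starting point: (-1.7646, -2.8769), alpha = 0.01
Step 1: grad_x = 2*1*-1.7646 = -3.5292, grad_y = 2*6*-2.8769 = -34.5228
  x_1 = -1.7646 - 0.01*-3.5292 = -1.7293
  y_1 = -2.8769 - 0.01*-34.5228 = -2.5317
Step 2: grad_x = 2*1*-1.7293 = -3.4586, grad_y = 2*6*-2.5317 = -30.3801
  x_2 = -1.7293 - 0.01*-3.4586 = -1.6947
  y_2 = -2.5317 - 0.01*-30.3801 = -2.2279
Step 3: grad_x = 2*1*-1.6947 = -3.3894, grad_y = 2*6*-2.2279 = -26.7345
  x_3 = -1.6947 - 0.01*-3.3894 = -1.6608
  y_3 = -2.2279 - 0.01*-26.7345 = -1.9605
Step 4: grad_x = 2*1*-1.6608 = -3.3217, grad_y = 2*6*-1.9605 = -23.5263
  x_4 = -1.6608 - 0.01*-3.3217 = -1.6276
  y_4 = -1.9605 - 0.01*-23.5263 = -1.7253
f(-1.6276, -1.7253) = 1*(-1.6276)^2 + 6*(-1.7253)^2 = 20.5083


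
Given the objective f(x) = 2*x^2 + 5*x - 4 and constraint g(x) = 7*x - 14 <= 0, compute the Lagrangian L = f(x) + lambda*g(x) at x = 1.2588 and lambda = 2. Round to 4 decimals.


Step 1: Evaluate f(x).
f(1.2588) = 2*1.2588^2 + 5*1.2588 - 4 = 5.4632
Step 2: Evaluate g(x).
g(1.2588) = 7*1.2588 - 14 = -5.1884
Step 3: Compute Lagrangian.
L = 5.4632 + 2*-5.1884 = -4.9136


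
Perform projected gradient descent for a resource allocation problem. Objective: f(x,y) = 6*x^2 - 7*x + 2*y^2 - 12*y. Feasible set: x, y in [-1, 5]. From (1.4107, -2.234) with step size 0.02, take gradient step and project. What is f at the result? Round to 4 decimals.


Step 1: Compute gradient at (1.4107, -2.234).
grad_x = 2*6*1.4107 - 7 = 9.9284
grad_y = 2*2*-2.234 - 12 = -20.936
Step 2: Gradient step.
x_raw = 1.4107 - 0.02*9.9284 = 1.2121
y_raw = -2.234 - 0.02*-20.936 = -1.8153
Step 3: Project onto [-1, 5].
x_proj = clip(1.2121) = 1.2121
y_proj = clip(-1.8153) = -1.0
Step 4: Evaluate f.
f(1.2121, -1.0) = 14.3307


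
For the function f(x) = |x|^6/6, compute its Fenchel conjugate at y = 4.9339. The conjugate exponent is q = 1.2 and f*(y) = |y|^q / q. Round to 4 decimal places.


The conjugate exponent q satisfies 1/p + 1/q = 1.
p = 6, so q = 6/(6 - 1) = 1.2
|y|^q = 4.9339^1.2 = 6.7894
f*(4.9339) = 6.7894 / 1.2 = 5.6578


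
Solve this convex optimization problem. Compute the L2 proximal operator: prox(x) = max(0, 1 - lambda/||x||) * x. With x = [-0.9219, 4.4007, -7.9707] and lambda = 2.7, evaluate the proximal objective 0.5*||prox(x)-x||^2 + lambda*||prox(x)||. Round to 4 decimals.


Step 1: Compute ||x||.
||x|| = 9.1514
Step 2: Compute scaling factor.
scale = max(0, 1 - 2.7/9.1514) = 0.705
Step 3: prox(x) = [-0.6499, 3.1023, -5.619]
||prox(x)|| = 6.4514
Step 4: Proximal objective.
0.5*||prox-x||^2 = 3.645
lambda*||prox|| = 17.4188
Total = 21.0638


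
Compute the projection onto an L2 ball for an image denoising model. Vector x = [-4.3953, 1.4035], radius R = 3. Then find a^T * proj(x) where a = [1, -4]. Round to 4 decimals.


Step 1: Compute ||x|| (intermediates to 6 decimals).
||x|| = sqrt((-4.3953)^2 + 1.4035^2) = 4.613943
Step 2: Project.
Since ||x|| > R, scale = R/||x|| = 3/4.613943 = 0.650203, proj(x) = scale * x
proj(x) = [-2.857837, 0.91256]
Step 3: Dot product.
a^T * proj(x) = 1*(-2.857837) - 4*0.91256 = -6.5081


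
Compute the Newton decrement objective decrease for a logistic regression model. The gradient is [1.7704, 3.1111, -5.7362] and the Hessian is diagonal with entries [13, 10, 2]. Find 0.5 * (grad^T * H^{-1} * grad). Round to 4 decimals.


Step 1: H is diagonal, so H^(-1) * g = [0.1362, 0.3111, -2.8681].
Step 2: g^T H^(-1) g = sum_i g_i^2 / H_ii
  = (1.7704)^2/13 + (3.1111)^2/10 + (-5.7362)^2/2
  = 0.2411 + 0.9679 + 16.452 = 17.661
Step 3: Objective decrease = 0.5 * g^T H^(-1) g = 8.8305


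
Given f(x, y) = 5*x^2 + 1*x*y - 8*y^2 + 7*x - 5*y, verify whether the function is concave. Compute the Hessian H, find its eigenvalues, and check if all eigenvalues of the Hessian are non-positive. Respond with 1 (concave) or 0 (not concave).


The Hessian of f(x,y) = 5*x^2 + 1*x*y - 8*y^2 + 7*x - 5*y is:
H = [[10, 1], [1, -16]]
Trace = 10 - 16 = -6
Determinant = 10*-16 - (1)^2 = -161
Discriminant = (-6)^2 - 4*-161 = 680.0
Eigenvalues: lambda_1 = -16.0384, lambda_2 = 10.0384
The function is not concave.

0


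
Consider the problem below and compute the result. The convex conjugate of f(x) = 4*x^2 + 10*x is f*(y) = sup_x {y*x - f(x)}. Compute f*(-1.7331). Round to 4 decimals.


f*(y) = sup_x {y*x - a*x^2 - b*x} = sup_x {(y-b)*x - a*x^2}
FOC: (y - b) - 2a*x = 0 => x* = (y - b)/(2a)
x* = (-1.7331 - 10)/(2*4) = -1.4666
f*(-1.7331) = (y-b)^2/(4a) = (-1.7331 - 10)^2/(4*4)
= 137.6656/16 = 8.6041


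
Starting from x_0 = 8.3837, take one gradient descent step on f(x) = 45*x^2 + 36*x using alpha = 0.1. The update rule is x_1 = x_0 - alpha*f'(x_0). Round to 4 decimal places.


We compute the gradient at x_0 and apply the update.
f'(x) = 90*x + 36
f'(8.3837) = 90*8.3837 + 36 = 790.533
x_1 = 8.3837 - 0.1*790.533 = -70.6696


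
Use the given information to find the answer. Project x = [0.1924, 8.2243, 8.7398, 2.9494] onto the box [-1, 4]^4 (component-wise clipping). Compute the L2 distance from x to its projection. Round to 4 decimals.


Project each component onto [-1, 4].
clip(0.1924) = 0.1924, clip(8.2243) = 4.0, clip(8.7398) = 4.0, clip(2.9494) = 2.9494
Projection = [0.1924, 4.0, 4.0, 2.9494]
Squared diffs: [0.0, 17.8447, 22.4657, 0.0]
Distance = sqrt(40.3104) = 6.349


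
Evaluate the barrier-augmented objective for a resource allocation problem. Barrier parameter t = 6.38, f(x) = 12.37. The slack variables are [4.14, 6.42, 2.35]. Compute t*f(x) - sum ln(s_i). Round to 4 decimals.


Step 1: Compute log-barrier.
ln values: [1.4207, 1.8594, 0.8544]
phi = -(1.4207 + 1.8594 + 0.8544) = -4.1345
Step 2: Compute augmented objective.
t*f(x) = 6.38*12.37 = 78.9206
Total = 78.9206 - 4.1345 = 74.7861


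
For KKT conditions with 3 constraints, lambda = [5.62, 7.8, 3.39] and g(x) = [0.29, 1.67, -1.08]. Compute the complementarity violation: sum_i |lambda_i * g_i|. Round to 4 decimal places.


KKT complementary slackness check:
lambda_1 * g_1 = 5.62 * 0.29 = 1.6298
lambda_2 * g_2 = 7.8 * 1.67 = 13.026
lambda_3 * g_3 = 3.39 * -1.08 = -3.6612
Total violation = 1.6298 + 13.026 + 3.6612 = 18.317


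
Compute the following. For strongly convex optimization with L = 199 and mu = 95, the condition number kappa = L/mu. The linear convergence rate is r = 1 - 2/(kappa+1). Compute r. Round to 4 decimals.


Step 1: Compute the condition number.
kappa = L/mu = 199/95 = 2.0947
Step 2: Compute the convergence rate.
r = 1 - 2/(kappa + 1) = 1 - 2*mu/(L + mu) = (L - mu)/(L + mu) = 104/294 = 0.3537


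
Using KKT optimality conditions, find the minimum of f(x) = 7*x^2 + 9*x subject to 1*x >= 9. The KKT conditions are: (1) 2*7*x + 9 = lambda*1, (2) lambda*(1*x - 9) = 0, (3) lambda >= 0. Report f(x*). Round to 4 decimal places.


Step 1: Try lambda = 0 (constraint inactive).
x_unc = -9/(2*7) = -0.6429
Check: 1*-0.6429 = -0.6429 < 9 -- violated!
Step 2: Constraint must be active: 1*x = 9
x* = 9/1 = 9.0
lambda = (2*7*9.0 + 9)/1 = 135.0
Step 3: Compute optimal value.
f(x*) = 7*9.0^2 + 9*9.0 = 648.0


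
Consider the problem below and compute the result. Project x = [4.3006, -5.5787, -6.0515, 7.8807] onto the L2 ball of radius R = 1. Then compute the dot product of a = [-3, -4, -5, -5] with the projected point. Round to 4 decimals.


Step 1: Compute ||x|| (intermediates to 6 decimals).
||x|| = sqrt(4.3006^2 + (-5.5787)^2 + (-6.0515)^2 + 7.8807^2) = 12.17962
Step 2: Project.
Since ||x|| > R, scale = R/||x|| = 1/12.17962 = 0.082104, proj(x) = scale * x
proj(x) = [0.353096, -0.458034, -0.496852, 0.647037]
Step 3: Dot product.
a^T * proj(x) = -3*0.353096 - 4*(-0.458034) - 5*(-0.496852) - 5*0.647037 = 0.0219


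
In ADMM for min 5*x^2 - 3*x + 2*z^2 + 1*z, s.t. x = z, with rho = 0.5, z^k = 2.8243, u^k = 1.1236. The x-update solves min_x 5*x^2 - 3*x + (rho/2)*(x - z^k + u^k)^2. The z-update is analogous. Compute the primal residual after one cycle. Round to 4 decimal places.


ADMM iteration with rho = 0.5, z^k = 2.8243, u^k = 1.1236
Step 1: x-update.
Minimize 5*x^2 - 3*x + (0.5/2)*(x - 2.8243 + 1.1236)^2
FOC: (2*5 + 0.5)*x = 3 + 0.5*(2.8243 - 1.1236)
x^{k+1} = 0.3667
Step 2: z-update.
Minimize 2*z^2 + 1*z + (0.5/2)*(0.3667 - z + 1.1236)^2
FOC: (2*2 + 0.5)*z = -1 + 0.5*(0.3667 + 1.1236)
z^{k+1} = -0.0566
Step 3: u-update.
u^{k+1} = 1.1236 + 0.3667 + 0.0566 = 1.5469
Step 4: Primal residual = |0.3667 + 0.0566| = 0.4233


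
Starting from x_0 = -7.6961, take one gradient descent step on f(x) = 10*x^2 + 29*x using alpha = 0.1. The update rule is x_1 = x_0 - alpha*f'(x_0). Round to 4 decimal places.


We compute the gradient at x_0 and apply the update.
f'(x) = 20*x + 29
f'(-7.6961) = 20*-7.6961 + 29 = -124.922
x_1 = -7.6961 - 0.1*-124.922 = 4.7961


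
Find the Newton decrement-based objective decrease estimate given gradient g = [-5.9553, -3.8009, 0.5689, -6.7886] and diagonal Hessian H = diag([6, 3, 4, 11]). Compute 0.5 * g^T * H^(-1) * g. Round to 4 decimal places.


Step 1: H is diagonal, so H^(-1) * g = [-0.9926, -1.267, 0.1422, -0.6171].
Step 2: g^T H^(-1) g = sum_i g_i^2 / H_ii
  = (-5.9553)^2/6 + (-3.8009)^2/3 + (0.5689)^2/4 + (-6.7886)^2/11
  = 5.9109 + 4.8156 + 0.0809 + 4.1896 = 14.997
Step 3: Objective decrease = 0.5 * g^T H^(-1) g = 7.4985


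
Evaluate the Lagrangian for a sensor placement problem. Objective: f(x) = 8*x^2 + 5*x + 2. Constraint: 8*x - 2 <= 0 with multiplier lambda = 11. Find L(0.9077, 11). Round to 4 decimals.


Step 1: Evaluate f(x).
f(0.9077) = 8*0.9077^2 + 5*0.9077 + 2 = 13.1299
Step 2: Evaluate g(x).
g(0.9077) = 8*0.9077 - 2 = 5.2616
Step 3: Compute Lagrangian.
L = 13.1299 + 11*5.2616 = 71.0075


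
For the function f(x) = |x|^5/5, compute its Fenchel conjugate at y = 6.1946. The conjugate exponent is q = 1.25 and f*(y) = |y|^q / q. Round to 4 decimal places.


The conjugate exponent q satisfies 1/p + 1/q = 1.
p = 5, so q = 5/(5 - 1) = 1.25
|y|^q = 6.1946^1.25 = 9.7727
f*(6.1946) = 9.7727 / 1.25 = 7.8182


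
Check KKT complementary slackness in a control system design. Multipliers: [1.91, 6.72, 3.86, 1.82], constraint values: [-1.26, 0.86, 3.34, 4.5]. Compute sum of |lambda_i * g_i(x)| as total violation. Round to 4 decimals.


KKT complementary slackness check:
lambda_1 * g_1 = 1.91 * -1.26 = -2.4066
lambda_2 * g_2 = 6.72 * 0.86 = 5.7792
lambda_3 * g_3 = 3.86 * 3.34 = 12.8924
lambda_4 * g_4 = 1.82 * 4.5 = 8.19
Total violation = 2.4066 + 5.7792 + 12.8924 + 8.19 = 29.2682


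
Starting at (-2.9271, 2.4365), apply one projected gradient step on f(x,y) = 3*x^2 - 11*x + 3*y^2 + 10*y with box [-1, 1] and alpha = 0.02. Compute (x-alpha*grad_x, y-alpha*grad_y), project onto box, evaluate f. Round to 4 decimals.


Step 1: Compute gradient at (-2.9271, 2.4365).
grad_x = 2*3*-2.9271 - 11 = -28.5626
grad_y = 2*3*2.4365 + 10 = 24.619
Step 2: Gradient step.
x_raw = -2.9271 - 0.02*-28.5626 = -2.3558
y_raw = 2.4365 - 0.02*24.619 = 1.9441
Step 3: Project onto [-1, 1].
x_proj = clip(-2.3558) = -1.0
y_proj = clip(1.9441) = 1.0
Step 4: Evaluate f.
f(-1.0, 1.0) = 27.0


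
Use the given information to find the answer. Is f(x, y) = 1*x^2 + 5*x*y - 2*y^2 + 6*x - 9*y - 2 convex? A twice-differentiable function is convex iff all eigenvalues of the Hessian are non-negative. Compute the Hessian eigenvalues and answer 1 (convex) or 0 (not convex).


The Hessian of f(x,y) = 1*x^2 + 5*x*y - 2*y^2 + 6*x - 9*y - 2 is:
H = [[2, 5], [5, -4]]
Trace = 2 - 4 = -2
Determinant = 2*-4 - (5)^2 = -33
Discriminant = (-2)^2 - 4*-33 = 136.0
Eigenvalues: lambda_1 = -6.831, lambda_2 = 4.831
The function is not convex.

0


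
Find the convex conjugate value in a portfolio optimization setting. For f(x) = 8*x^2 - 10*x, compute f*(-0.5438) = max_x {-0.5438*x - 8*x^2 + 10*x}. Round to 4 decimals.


f*(y) = sup_x {y*x - a*x^2 - b*x} = sup_x {(y-b)*x - a*x^2}
FOC: (y - b) - 2a*x = 0 => x* = (y - b)/(2a)
x* = (-0.5438 + 10)/(2*8) = 0.591
f*(-0.5438) = (y-b)^2/(4a) = (-0.5438 + 10)^2/(4*8)
= 89.4197/32 = 2.7944
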